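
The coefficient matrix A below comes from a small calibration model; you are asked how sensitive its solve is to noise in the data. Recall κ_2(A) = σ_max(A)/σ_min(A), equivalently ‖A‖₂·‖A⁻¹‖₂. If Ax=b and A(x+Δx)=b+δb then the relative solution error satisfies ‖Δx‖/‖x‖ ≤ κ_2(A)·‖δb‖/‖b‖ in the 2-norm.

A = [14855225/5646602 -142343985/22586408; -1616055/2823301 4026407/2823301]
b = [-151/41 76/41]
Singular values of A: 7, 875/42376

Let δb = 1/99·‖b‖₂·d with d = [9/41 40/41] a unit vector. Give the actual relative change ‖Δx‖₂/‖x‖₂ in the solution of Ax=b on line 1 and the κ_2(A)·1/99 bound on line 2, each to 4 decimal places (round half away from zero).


0.0416
3.4243

σ_max = 7, σ_min = 875/42376
κ_2(A) = 7 / (875/42376) = 339.0080
worst-case relative error ≤ 339.0080 × 1/99 = 3.4243
solve Ax = b  →  x = [44.4846 19.1543]
2-norm of b is 4.1231; of x, 48.4331
re-solving with b+δb shifts x by Δx of norm 2.0170
dividing the unrounded norms, ‖Δx‖/‖x‖ = 0.0416
realised/bound (from unrounded values) ≈ 0.0122


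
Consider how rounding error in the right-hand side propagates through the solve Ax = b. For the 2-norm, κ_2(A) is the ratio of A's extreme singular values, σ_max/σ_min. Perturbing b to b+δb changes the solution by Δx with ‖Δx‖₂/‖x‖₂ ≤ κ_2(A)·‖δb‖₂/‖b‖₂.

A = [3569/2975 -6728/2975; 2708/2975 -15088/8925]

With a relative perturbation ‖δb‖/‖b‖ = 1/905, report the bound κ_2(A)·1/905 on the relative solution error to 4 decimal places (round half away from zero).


0.3713

AᵀA = [802841/354025 -180632/42483; -180632/42483 25401664/3186225]; tr = 112897/11025, det = 256/275625
eigenvalues of AᵀA: λ = (tr ± √(tr²−4·det))/2 = 256/25, 1/11025
σ_max=√(256/25)=(16/5), σ_min=√(1/11025)=(1/105) → κ = 336.0000
perturbation bound = 336.0000·1/905 = 0.3713


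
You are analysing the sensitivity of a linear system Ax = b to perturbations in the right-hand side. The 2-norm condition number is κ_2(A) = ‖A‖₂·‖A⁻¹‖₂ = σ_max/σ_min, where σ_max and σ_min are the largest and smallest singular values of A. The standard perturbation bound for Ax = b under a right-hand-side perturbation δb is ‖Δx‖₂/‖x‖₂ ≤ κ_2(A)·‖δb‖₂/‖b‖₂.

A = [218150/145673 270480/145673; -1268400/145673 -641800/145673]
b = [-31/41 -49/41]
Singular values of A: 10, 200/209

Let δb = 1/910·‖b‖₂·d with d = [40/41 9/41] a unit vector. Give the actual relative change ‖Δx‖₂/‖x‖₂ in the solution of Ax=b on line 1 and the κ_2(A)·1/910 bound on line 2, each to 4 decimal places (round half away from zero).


0.0015
0.0115

from the listed singular values, σ₁ = 10, σ_n = 200/209
condition number: 10 ÷ (200/209) = 10.4500
worst-case relative error ≤ 10.4500 × 1/910 = 0.0115
solve Ax = b  →  x = [0.5800 -0.8750]
‖b‖₂ = 1.4142 and ‖x‖₂ = 1.0498
re-solving with b+δb shifts x by Δx of norm 0.0016
dividing the unrounded norms, ‖Δx‖/‖x‖ = 0.0015
tightness: 0.0015 against a bound of 0.0115 (unrounded ratio ≈ 0.1347)


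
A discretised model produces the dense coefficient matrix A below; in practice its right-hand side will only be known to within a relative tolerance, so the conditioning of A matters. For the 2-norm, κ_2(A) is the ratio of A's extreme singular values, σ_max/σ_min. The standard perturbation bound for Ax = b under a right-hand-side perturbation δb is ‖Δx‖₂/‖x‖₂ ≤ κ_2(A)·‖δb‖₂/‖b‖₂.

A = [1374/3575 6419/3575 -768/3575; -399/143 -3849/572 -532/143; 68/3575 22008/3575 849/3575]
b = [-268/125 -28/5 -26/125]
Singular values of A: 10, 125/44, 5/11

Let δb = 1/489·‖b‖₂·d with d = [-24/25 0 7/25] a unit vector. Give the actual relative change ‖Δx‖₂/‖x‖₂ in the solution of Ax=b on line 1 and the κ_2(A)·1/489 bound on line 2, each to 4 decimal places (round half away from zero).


largest singular value 10, smallest 5/11
condition number: 10 ÷ (5/11) = 22.0000
worst-case relative error ≤ 22.0000 × 1/489 = 0.0450
solve Ax = b  →  x = [-2.6479 -0.1723 3.8028]
2-norm of b is 6.0000; of x, 4.6371
re-solving with b+δb shifts x by Δx of norm 0.0270
realised ‖Δx‖/‖x‖ = 0.0058
tightness: 0.0058 against a bound of 0.0450 (unrounded ratio ≈ 0.1294)

0.0058
0.0450


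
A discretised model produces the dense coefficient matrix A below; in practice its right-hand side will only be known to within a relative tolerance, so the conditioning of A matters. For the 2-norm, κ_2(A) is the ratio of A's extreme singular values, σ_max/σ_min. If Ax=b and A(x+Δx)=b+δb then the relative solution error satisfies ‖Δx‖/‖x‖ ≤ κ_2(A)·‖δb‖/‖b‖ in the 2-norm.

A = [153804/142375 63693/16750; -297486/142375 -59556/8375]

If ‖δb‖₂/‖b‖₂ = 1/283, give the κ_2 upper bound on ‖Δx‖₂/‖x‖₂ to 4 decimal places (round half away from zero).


AᵀA = [388074708/70140625 1330305606/70140625; 1330305606/70140625 18244466793/280562500]; tr = 1266993/17956, det = 194481/2805625
λ_max, λ_min = (1266993/17956 ± √1003238665167249/201511210000)/2 = 1764/25, 441/448900
so κ_2 = √((1764/25) / (441/448900)) = 268.0000
bound on ‖Δx‖/‖x‖: κ·ε = 268.0000·1/283 = 0.9470

0.9470


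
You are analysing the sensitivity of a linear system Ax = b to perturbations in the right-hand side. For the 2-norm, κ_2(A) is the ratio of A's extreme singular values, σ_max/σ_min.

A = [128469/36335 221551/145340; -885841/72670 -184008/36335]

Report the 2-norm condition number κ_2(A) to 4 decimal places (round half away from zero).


AᵀA = [34029256525/211237156 14178643875/211237156; 14178643875/211237156 23633118025/844948624]; tr = 945267125/4999696, det = 9150625/19998784
eigenvalues of AᵀA: λ = (tr ± √(tr²−4·det))/2 = 3025/16, 3025/1249924
so κ_2 = √((3025/16) / (3025/1249924)) = 279.5000

279.5000


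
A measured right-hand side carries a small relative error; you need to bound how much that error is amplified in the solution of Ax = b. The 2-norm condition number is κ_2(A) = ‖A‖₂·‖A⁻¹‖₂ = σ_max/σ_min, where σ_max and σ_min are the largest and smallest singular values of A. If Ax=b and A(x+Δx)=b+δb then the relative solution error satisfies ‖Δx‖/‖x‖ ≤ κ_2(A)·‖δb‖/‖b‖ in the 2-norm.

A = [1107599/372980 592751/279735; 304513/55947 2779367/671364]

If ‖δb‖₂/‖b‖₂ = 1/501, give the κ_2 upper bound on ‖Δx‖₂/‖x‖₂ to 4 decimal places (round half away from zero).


AᵀA = [166547566681/4332272400 23414886086/812301075; 23414886086/812301075 843311289721/38990451600]; tr = 46844787797/779809032, det = 14430015625/24953889024
solving λ² − 46844787797/779809032·λ + 14430015625/24953889024 = 0 gives λ = 961/16, 15015625/1559618064
so κ_2 = √((961/16) / (15015625/1559618064)) = 78.9840
bound on ‖Δx‖/‖x‖: κ·ε = 78.9840·1/501 = 0.1577

0.1577


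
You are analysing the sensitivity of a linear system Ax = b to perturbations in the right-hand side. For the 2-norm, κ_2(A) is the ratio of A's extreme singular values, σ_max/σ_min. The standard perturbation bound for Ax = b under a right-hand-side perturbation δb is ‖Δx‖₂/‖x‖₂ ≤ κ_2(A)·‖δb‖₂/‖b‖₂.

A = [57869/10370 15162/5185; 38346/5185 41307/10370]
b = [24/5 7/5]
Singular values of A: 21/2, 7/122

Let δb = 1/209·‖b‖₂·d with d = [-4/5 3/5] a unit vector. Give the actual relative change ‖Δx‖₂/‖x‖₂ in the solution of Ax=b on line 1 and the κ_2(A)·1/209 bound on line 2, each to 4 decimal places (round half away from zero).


σ_max = 21/2, σ_min = 7/122
condition number: (21/2) ÷ (7/122) = 183.0000
bound on ‖Δx‖/‖x‖: κ·ε = 183.0000·1/209 = 0.8756
solve Ax = b  →  x = [24.9412 -45.9552]
‖b‖₂ = 5.0000 and ‖x‖₂ = 52.2871
re-solving with b+δb shifts x by Δx of norm 0.4170
realised ‖Δx‖/‖x‖ = 0.0080
so the bound overstates the realised error by a factor of ≈ 109.8029 (computed from the unrounded values)

0.0080
0.8756


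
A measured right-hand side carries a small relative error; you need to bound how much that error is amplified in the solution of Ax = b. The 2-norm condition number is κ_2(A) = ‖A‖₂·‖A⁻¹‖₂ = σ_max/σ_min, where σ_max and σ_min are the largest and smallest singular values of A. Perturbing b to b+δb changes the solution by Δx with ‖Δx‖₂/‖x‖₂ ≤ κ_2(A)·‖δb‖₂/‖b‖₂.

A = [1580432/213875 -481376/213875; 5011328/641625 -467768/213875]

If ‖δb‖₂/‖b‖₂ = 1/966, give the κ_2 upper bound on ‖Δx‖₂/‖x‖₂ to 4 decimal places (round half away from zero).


0.0916

M = AᵀA = [2263652608/19580625 -220046848/6526875; -220046848/6526875 21428288/2175625]. tr(M)=98260288/783225, det(M)=39337984/19580625
solving λ² − 98260288/783225·λ + 39337984/19580625 = 0 gives λ = 3136/25, 12544/783225
κ_2(A) = √(λ_max/λ_min) = √((3136/25) / (12544/783225)) = 88.5000
bound on ‖Δx‖/‖x‖: κ·ε = 88.5000·1/966 = 0.0916


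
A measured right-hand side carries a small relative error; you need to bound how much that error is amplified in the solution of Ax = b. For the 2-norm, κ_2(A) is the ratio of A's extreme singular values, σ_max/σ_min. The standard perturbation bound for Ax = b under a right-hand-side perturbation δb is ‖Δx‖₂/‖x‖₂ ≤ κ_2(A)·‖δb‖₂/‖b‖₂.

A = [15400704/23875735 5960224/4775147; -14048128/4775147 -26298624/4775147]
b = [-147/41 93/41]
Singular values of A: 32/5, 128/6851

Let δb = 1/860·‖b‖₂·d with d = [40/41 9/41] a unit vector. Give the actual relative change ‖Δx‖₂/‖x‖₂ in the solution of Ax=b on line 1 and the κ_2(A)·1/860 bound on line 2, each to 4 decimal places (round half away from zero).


0.0016
0.3983

largest singular value 32/5, smallest 128/6851
κ_2(A) = (32/5) / (128/6851) = 342.5500
perturbation bound = 342.5500·1/860 = 0.3983
solve Ax = b  →  x = [141.4591 -75.9761]
2-norm of b is 4.2426; of x, 160.5710
Δx = A⁻¹·δb where δb = 1/860·4.2426·d; ‖Δx‖ = 0.2640
dividing the unrounded norms, ‖Δx‖/‖x‖ = 0.0016
so the bound overstates the realised error by a factor of ≈ 242.2205 (computed from the unrounded values)


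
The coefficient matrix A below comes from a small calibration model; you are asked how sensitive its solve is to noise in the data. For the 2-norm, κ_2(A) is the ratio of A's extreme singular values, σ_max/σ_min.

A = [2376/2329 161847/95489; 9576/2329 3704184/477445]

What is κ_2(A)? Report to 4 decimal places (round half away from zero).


form AᵀA = [97345152/5424241 912048984/27121205; 912048984/27121205 8551957401/135606025] with trace 38012409/469225 and determinant 419904/469225
λ_max, λ_min = (38012409/469225 ± √1444155120165681/220172100625)/2 = 81, 5184/469225
κ_2(A) = √(λ_max/λ_min) = √(81 / (5184/469225)) = 85.6250

85.6250


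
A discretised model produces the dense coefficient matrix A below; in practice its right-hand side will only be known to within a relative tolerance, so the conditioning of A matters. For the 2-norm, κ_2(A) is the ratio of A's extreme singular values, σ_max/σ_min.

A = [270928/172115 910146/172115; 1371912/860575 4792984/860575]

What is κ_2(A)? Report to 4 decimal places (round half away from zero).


189.9200

M = AᵀA = [4419966784/880605625 15148814688/880605625; 15148814688/880605625 51940355716/880605625]. tr(M)=90176516/1408969, det(M)=160000/1408969
eigenvalues of AᵀA: λ = (tr ± √(tr²−4·det))/2 = 64, 2500/1408969
so κ_2 = √(64 / (2500/1408969)) = 189.9200


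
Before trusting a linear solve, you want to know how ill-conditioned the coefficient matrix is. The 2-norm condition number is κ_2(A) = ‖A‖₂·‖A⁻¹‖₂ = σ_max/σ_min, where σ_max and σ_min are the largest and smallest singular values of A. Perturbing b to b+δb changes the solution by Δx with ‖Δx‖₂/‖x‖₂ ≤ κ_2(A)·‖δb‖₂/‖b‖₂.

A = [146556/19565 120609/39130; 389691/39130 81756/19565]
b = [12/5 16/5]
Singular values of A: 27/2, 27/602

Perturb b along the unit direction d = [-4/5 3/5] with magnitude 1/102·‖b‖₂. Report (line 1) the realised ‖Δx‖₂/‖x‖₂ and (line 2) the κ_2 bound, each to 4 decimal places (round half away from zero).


from the listed singular values, σ₁ = 27/2, σ_n = 27/602
κ_2(A) = (27/2) / (27/602) = 301.0000
κ_2(A)·‖δb‖/‖b‖ = 2.9510
solve Ax = b  →  x = [0.2735 0.1140]
‖b‖₂ = 4.0000 and ‖x‖₂ = 0.2963
re-solving with b+δb shifts x by Δx of norm 0.8744
realised ‖Δx‖/‖x‖ = 2.9510
tightness: 2.9510 against a bound of 2.9510; the bound is attained (ratio 1)

2.9510
2.9510


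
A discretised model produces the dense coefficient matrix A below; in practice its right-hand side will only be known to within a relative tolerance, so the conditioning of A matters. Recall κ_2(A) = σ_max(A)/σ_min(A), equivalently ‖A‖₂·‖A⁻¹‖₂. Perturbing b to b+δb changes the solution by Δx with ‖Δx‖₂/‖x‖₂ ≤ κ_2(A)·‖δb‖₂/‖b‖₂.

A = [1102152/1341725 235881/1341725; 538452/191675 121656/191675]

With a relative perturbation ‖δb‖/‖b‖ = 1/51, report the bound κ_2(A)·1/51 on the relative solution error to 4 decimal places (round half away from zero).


M = AᵀA = [24674138064/2880361561 5551626600/2880361561; 5551626600/2880361561 1249358049/2880361561]. tr(M)=15421473/1713481, det(M)=1296/1713481
λ_max, λ_min = (15421473/1713481 ± √237812946804225/2936017137361)/2 = 9, 144/1713481
κ_2(A) = √(λ_max/λ_min) = √(9 / (144/1713481)) = 327.2500
perturbation bound = 327.2500·1/51 = 6.4167

6.4167


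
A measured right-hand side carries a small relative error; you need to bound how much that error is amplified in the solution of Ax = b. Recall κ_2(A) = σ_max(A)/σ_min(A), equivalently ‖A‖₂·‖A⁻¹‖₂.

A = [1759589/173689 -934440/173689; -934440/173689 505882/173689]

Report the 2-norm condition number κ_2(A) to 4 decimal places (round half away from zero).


300.5000

form AᵀA = [13734711289/104387089 -7325075160/104387089; -7325075160/104387089 3906902116/104387089] with trace 61043645/361201 and determinant 114244/361201
solving λ² − 61043645/361201·λ + 114244/361201 = 0 gives λ = 169, 676/361201
so κ_2 = √(169 / (676/361201)) = 300.5000


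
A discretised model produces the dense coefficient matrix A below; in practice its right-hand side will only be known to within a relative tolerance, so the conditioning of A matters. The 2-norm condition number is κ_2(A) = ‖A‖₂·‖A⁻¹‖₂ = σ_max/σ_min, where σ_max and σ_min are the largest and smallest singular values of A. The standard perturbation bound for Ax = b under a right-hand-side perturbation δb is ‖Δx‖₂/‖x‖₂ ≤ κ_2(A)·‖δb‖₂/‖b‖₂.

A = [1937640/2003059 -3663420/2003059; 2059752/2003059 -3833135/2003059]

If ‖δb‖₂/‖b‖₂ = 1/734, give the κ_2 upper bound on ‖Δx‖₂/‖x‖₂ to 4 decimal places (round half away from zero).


M = AᵀA = [9508950144/4770803041 -17828414520/4770803041; -17828414520/4770803041 33428739625/4770803041]. tr(M)=148573321/16507969, det(M)=14400/16507969
λ_max, λ_min = (148573321/16507969 ± √22073080853954641/272513040504961)/2 = 9, 1600/16507969
κ = σ_max/σ_min = 3/(40/4063) = 304.7250
worst-case relative error ≤ 304.7250 × 1/734 = 0.4152

0.4152


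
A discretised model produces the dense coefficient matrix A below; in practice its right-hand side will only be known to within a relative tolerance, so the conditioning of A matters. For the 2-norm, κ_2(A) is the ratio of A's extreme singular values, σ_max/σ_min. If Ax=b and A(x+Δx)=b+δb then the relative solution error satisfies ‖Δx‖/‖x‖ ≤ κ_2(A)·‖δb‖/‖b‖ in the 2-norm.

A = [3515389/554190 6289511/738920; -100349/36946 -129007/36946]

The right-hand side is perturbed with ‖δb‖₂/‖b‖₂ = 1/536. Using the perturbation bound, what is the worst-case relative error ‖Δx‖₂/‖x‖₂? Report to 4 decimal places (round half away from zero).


AᵀA = [43265361617/908658450 153809436791/2423089200; 153809436791/2423089200 273461958809/3230785600]; tr = 153825968041/1163082816, det = 4372515625/4652331264
char-poly roots: 529/4 and 8265625/1163082816
κ = σ_max/σ_min = (23/2)/(2875/34104) = 136.4160
κ_2(A)·‖δb‖/‖b‖ = 0.2545

0.2545


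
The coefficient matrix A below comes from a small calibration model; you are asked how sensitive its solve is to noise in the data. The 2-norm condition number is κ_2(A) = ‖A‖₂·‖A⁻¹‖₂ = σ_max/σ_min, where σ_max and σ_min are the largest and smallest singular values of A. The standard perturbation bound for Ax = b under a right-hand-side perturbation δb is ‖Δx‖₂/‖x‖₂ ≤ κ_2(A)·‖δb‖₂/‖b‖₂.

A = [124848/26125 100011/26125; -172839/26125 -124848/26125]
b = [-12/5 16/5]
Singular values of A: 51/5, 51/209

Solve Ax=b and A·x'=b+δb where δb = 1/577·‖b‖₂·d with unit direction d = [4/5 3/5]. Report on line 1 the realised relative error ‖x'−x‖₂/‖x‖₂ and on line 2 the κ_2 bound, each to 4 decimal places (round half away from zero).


largest singular value 51/5, smallest 51/209
condition number: (51/5) ÷ (51/209) = 41.8000
perturbation bound = 41.8000·1/577 = 0.0724
solve Ax = b  →  x = [-0.3137 -0.2353]
‖b‖₂ = 4.0000 and ‖x‖₂ = 0.3922
re-solving with b+δb shifts x by Δx of norm 0.0284
dividing the unrounded norms, ‖Δx‖/‖x‖ = 0.0724
tightness: 0.0724 against a bound of 0.0724; the bound is attained (ratio 1)

0.0724
0.0724


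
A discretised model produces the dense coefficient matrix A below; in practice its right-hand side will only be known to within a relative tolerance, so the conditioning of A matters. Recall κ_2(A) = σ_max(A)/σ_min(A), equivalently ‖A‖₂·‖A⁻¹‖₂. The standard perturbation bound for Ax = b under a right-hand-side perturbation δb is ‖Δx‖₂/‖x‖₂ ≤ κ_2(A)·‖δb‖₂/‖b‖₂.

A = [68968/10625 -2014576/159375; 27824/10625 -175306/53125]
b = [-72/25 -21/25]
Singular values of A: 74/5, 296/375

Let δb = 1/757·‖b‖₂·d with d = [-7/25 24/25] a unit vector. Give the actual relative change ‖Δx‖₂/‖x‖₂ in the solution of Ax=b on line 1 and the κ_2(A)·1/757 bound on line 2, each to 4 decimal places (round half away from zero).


σ_max = 74/5, σ_min = 296/375
κ_2(A) = (74/5) / (296/375) = 18.7500
κ_2(A)·‖δb‖/‖b‖ = 0.0248
solve Ax = b  →  x = [-0.0954 0.1789]
‖b‖ = 3.0000, ‖x‖ = 0.2027
with δb = [-0.0011 0.0038], A·Δx = δb → ‖Δx‖ = 0.0050
relative error = 0.0248
realised/bound = 1 exactly: the bound is attained for this b and d

0.0248
0.0248


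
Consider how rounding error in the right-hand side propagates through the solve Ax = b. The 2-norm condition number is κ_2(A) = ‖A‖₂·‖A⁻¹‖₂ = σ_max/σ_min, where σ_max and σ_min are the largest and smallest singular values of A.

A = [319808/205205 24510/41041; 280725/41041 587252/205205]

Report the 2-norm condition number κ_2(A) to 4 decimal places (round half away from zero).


form AᵀA = [1232861569/25050025 20546676/1002001; 20546676/1002001 214088884/25050025] with trace 8561837/148225 and determinant 521284/3705625
solving λ² − 8561837/148225·λ + 521284/3705625 = 0 gives λ = 1444/25, 361/148225
κ_2(A) = √(λ_max/λ_min) = √((1444/25) / (361/148225)) = 154.0000

154.0000


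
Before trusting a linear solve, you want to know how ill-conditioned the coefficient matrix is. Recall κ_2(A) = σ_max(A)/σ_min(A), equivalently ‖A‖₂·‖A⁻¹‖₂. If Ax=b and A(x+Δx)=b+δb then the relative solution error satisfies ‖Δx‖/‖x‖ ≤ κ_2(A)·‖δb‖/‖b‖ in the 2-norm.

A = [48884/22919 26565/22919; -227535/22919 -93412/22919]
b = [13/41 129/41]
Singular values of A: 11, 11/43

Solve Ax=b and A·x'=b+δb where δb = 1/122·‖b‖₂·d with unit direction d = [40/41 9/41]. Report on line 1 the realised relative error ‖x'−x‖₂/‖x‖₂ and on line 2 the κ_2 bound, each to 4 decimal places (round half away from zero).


0.0259
0.3525

largest singular value 11, smallest 11/43
κ = σ_max/σ_min = 11/(11/43) = 43.0000
bound on ‖Δx‖/‖x‖: κ·ε = 43.0000·1/122 = 0.3525
solve Ax = b  →  x = [-1.7552 3.5035]
‖b‖ = 3.1623, ‖x‖ = 3.9186
with δb = [0.0253 0.0057], A·Δx = δb → ‖Δx‖ = 0.1013
relative error = 0.0259
tightness: 0.0259 against a bound of 0.3525 (unrounded ratio ≈ 0.0734)


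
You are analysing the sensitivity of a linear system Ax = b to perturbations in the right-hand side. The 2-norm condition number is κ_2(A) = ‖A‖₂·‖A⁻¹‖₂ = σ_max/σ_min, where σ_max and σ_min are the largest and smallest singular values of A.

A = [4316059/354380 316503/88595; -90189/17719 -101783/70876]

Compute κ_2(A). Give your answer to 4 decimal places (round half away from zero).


form AᵀA = [129479216449/743107600 2360263752/46444225; 2360263752/46444225 11016454801/743107600] with trace 2809913425/14862152 and determinant 228765625/475588864
λ_max, λ_min = (2809913425/14862152 ± √123362319723575625/3451305657361)/2 = 3025/16, 75625/29724304
κ = σ_max/σ_min = (55/4)/(275/5452) = 272.6000

272.6000


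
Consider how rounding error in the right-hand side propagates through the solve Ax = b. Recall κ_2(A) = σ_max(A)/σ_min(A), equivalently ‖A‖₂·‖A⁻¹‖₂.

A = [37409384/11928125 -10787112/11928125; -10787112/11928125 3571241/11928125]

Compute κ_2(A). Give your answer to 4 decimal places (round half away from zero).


95.4250

form AᵀA = [2425318074496/227648265625 -707300146728/227648265625; -707300146728/227648265625 206584876129/227648265625] with trace 4211044721/364237225 and determinant 5345344/364237225
λ_max, λ_min = (4211044721/364237225 ± √17725109749201046241/132668756075700625)/2 = 289/25, 18496/14569489
κ_2(A) = √(λ_max/λ_min) = √((289/25) / (18496/14569489)) = 95.4250


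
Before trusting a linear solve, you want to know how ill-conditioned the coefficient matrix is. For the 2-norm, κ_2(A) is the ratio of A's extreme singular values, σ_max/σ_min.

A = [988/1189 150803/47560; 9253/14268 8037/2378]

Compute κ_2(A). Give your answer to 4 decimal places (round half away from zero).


form AᵀA = [268945/242064 324539/67240; 324539/67240 57763249/2689600] with trace 325261/14400 and determinant 130321/230400
solving λ² − 325261/14400·λ + 130321/230400 = 0 gives λ = 361/16, 361/14400
κ_2(A) = √(λ_max/λ_min) = √((361/16) / (361/14400)) = 30.0000

30.0000


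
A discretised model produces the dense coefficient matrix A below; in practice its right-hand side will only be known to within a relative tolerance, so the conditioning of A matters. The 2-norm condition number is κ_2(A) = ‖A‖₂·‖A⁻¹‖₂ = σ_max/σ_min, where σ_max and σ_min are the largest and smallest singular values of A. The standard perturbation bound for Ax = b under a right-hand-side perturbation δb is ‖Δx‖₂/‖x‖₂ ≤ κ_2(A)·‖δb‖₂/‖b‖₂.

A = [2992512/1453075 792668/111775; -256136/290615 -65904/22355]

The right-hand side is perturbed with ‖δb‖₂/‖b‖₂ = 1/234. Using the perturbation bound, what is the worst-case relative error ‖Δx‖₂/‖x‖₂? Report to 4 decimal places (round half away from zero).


1.5285

form AᵀA = [62693901376/12493650625 214929090432/12493650625; 214929090432/12493650625 736905988624/12493650625] with trace 1279359824/19989841 and determinant 640000/19989841
eigenvalues of AᵀA: λ = (tr ± √(tr²−4·det))/2 = 64, 10000/19989841
κ = σ_max/σ_min = 8/(100/4471) = 357.6800
κ_2(A)·‖δb‖/‖b‖ = 1.5285


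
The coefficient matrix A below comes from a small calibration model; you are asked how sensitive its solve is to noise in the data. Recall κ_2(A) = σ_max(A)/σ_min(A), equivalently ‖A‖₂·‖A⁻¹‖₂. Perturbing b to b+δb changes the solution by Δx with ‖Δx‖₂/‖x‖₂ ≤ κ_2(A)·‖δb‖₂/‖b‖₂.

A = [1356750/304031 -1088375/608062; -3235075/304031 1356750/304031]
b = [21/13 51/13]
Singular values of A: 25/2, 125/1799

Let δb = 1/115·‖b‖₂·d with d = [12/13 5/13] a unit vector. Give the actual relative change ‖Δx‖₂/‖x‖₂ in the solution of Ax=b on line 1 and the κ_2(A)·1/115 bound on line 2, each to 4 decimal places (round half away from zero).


σ_max = 25/2, σ_min = 125/1799
κ = σ_max/σ_min = (25/2)/(125/1799) = 179.9000
κ_2(A)·‖δb‖/‖b‖ = 1.5643
solve Ax = b  →  x = [16.3846 39.9471]
2-norm of b is 4.2426; of x, 43.1767
Δx = A⁻¹·δb where δb = 1/115·4.2426·d; ‖Δx‖ = 0.5310
dividing the unrounded norms, ‖Δx‖/‖x‖ = 0.0123
so the bound overstates the realised error by a factor of ≈ 127.2105 (computed from the unrounded values)

0.0123
1.5643


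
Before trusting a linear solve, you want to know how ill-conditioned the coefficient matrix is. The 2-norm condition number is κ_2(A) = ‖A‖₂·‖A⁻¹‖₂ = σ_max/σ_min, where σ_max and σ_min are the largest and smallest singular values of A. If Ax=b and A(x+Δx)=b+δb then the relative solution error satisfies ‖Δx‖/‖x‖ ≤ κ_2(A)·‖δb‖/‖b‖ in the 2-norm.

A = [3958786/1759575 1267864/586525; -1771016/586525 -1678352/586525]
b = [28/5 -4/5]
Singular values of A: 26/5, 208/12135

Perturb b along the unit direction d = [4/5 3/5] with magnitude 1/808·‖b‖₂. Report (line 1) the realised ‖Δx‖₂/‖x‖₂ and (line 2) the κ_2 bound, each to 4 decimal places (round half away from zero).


0.0018
0.3755

largest singular value 26/5, smallest 208/12135
condition number: (26/5) ÷ (208/12135) = 303.3750
perturbation bound = 303.3750·1/808 = 0.3755
solve Ax = b  →  x = [-160.3846 169.5192]
2-norm of b is 5.6569; of x, 233.3667
re-solving with b+δb shifts x by Δx of norm 0.4085
dividing the unrounded norms, ‖Δx‖/‖x‖ = 0.0018
tightness: 0.0018 against a bound of 0.3755 (unrounded ratio ≈ 0.0047)


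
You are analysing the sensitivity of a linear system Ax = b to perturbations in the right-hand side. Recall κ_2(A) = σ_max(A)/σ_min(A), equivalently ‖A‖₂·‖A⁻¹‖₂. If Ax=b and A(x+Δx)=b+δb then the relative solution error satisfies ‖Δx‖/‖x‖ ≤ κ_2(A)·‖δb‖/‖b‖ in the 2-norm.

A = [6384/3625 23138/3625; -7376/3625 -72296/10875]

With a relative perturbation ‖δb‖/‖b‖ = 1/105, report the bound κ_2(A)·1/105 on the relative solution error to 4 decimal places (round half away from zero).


form AᵀA = [113152/15625 1160992/46875; 1160992/46875 11944132/140625] with trace 4148/45 and determinant 1024/625
eigenvalues of AᵀA: λ = (tr ± √(tr²−4·det))/2 = 2304/25, 4/225
κ_2(A) = √(λ_max/λ_min) = √((2304/25) / (4/225)) = 72.0000
perturbation bound = 72.0000·1/105 = 0.6857

0.6857


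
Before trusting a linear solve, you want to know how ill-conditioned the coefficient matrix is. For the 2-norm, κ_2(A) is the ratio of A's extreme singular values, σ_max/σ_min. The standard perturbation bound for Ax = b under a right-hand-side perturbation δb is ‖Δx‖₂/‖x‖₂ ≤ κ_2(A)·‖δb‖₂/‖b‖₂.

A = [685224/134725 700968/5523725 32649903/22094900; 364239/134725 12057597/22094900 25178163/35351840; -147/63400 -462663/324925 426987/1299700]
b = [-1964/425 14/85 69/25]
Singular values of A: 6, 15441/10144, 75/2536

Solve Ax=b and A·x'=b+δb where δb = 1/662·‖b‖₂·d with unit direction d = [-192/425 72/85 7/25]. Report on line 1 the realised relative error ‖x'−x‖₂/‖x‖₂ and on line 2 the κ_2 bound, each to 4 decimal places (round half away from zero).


σ_max = 6, σ_min = 75/2536
κ_2(A) = 6 / (75/2536) = 202.8800
bound on ‖Δx‖/‖x‖: κ·ε = 202.8800·1/662 = 0.3065
solve Ax = b  →  x = [-29.0432 20.0538 95.1135]
‖b‖₂ = 5.3852 and ‖x‖₂ = 101.4507
δb = ε·‖b‖·d = [-0.0037 0.0069 0.0023]; solving A·Δx = δb gives ‖Δx‖ = 0.2751
dividing the unrounded norms, ‖Δx‖/‖x‖ = 0.0027
tightness: 0.0027 against a bound of 0.3065 (unrounded ratio ≈ 0.0088)

0.0027
0.3065


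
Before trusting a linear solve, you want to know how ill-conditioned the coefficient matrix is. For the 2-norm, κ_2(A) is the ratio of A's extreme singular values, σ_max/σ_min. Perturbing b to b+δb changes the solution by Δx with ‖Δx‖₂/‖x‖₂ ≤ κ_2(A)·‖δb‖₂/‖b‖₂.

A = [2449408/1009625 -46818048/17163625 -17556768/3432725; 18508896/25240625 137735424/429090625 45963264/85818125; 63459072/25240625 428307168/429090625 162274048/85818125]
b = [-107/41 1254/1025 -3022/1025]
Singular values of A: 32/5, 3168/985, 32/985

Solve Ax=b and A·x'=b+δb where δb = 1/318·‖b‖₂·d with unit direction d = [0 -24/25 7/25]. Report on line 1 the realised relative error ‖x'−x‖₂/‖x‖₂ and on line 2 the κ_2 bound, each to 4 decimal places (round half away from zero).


σ_max = 32/5, σ_min = 32/985
κ_2(A) = (32/5) / (32/985) = 197.0000
perturbation bound = 197.0000·1/318 = 0.6195
solve Ax = b  →  x = [-0.9830 54.3381 -28.9363]
‖b‖₂ = 4.1231 and ‖x‖₂ = 61.5704
δb = ε·‖b‖·d = [0.0000 -0.0124 0.0036]; solving A·Δx = δb gives ‖Δx‖ = 0.3991
dividing the unrounded norms, ‖Δx‖/‖x‖ = 0.0065
tightness: 0.0065 against a bound of 0.6195 (unrounded ratio ≈ 0.0105)

0.0065
0.6195


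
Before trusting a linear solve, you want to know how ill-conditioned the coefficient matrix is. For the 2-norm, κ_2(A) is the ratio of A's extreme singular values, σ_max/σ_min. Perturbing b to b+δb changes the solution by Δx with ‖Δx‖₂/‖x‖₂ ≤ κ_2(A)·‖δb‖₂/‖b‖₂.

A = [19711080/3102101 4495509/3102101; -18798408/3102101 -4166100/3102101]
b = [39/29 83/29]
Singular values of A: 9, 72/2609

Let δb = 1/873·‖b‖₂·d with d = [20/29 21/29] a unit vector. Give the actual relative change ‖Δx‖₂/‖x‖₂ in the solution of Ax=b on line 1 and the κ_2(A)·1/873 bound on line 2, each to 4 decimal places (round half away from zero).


from the listed singular values, σ₁ = 9, σ_n = 72/2609
condition number: 9 ÷ (72/2609) = 326.1250
perturbation bound = 326.1250·1/873 = 0.3736
solve Ax = b  →  x = [-23.9712 106.0325]
‖b‖₂ = 3.1623 and ‖x‖₂ = 108.7084
re-solving with b+δb shifts x by Δx of norm 0.1313
relative error = 0.0012
so the bound overstates the realised error by a factor of ≈ 309.3895 (computed from the unrounded values)

0.0012
0.3736


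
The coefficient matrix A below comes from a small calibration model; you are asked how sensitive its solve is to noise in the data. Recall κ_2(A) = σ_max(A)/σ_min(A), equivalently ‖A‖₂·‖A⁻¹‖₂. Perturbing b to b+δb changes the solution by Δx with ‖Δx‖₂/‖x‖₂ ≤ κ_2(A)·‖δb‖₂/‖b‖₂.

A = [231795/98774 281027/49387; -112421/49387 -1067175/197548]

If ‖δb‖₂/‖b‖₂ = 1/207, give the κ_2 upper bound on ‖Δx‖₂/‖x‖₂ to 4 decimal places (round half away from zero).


1.2657

AᵀA = [123998629/11600836 297567405/11600836; 297567405/11600836 2856695929/46403344]; tr = 19838405/274576, det = 83521/1098304
eigenvalues of AᵀA: λ = (tr ± √(tr²−4·det))/2 = 289/4, 289/274576
σ_max=√(289/4)=(17/2), σ_min=√(289/274576)=(17/524) → κ = 262.0000
perturbation bound = 262.0000·1/207 = 1.2657


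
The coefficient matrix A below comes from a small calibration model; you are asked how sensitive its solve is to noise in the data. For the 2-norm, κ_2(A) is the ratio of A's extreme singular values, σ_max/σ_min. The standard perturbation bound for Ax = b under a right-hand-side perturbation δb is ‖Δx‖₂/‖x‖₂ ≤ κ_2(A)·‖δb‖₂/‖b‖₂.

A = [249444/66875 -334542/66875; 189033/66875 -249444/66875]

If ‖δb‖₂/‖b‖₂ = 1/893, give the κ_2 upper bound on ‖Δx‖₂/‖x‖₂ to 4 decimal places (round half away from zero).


0.2996

AᵀA = [3918231369/178890625 -5224105692/178890625; -5224105692/178890625 6965626356/178890625]; tr = 435354309/7155625, det = 9253764/178890625
char-poly roots: 1521/25 and 6084/7155625
so κ_2 = √((1521/25) / (6084/7155625)) = 267.5000
bound on ‖Δx‖/‖x‖: κ·ε = 267.5000·1/893 = 0.2996


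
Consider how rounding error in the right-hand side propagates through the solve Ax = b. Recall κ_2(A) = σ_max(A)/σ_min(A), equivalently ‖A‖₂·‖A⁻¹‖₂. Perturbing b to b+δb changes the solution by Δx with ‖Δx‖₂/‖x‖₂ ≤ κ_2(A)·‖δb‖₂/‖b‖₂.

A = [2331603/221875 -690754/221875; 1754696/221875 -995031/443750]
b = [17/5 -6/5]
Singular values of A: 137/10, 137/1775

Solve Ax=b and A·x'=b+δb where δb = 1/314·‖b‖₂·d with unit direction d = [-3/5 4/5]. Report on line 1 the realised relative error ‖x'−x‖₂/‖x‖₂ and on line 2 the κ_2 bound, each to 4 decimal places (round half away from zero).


σ_max = 137/10, σ_min = 137/1775
κ_2(A) = (137/10) / (137/1775) = 177.5000
perturbation bound = 177.5000·1/314 = 0.5653
solve Ax = b  →  x = [-10.7431 -37.3547]
‖b‖₂ = 3.6056 and ‖x‖₂ = 38.8689
re-solving with b+δb shifts x by Δx of norm 0.1488
relative error = 0.0038
realised/bound (from unrounded values) ≈ 0.0068

0.0038
0.5653


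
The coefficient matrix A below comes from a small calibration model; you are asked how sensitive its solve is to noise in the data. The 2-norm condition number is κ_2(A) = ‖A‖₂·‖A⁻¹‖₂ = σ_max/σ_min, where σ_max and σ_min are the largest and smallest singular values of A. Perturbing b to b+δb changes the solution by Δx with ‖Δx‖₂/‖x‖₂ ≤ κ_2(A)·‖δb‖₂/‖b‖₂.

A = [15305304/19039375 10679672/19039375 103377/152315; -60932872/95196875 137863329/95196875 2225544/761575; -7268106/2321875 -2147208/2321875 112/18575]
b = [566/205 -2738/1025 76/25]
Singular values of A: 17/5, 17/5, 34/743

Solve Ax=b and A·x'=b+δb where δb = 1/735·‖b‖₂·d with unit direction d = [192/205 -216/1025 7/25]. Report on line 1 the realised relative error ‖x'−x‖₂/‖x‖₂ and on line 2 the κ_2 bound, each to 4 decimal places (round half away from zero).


0.0017
0.1011

from the listed singular values, σ₁ = 17/5, σ_n = 34/743
κ = σ_max/σ_min = (17/5)/(34/743) = 74.3000
perturbation bound = 74.3000·1/735 = 0.1011
solve Ax = b  →  x = [21.1087 -74.4734 40.6159]
‖b‖₂ = 4.8990 and ‖x‖₂ = 87.4157
δb = ε·‖b‖·d = [0.0062 -0.0014 0.0019]; solving A·Δx = δb gives ‖Δx‖ = 0.1457
realised ‖Δx‖/‖x‖ = 0.0017
so the bound overstates the realised error by a factor of ≈ 60.6684 (computed from the unrounded values)


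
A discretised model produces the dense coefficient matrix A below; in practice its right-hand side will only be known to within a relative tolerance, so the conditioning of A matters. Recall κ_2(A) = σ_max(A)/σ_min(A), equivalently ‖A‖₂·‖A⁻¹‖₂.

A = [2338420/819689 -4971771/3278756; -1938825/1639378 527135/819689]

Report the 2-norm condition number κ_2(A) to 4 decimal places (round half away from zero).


form AᵀA = [151667898025/15902723236 -40444182765/7951361618; -40444182765/7951361618 172570697089/63610892944] with trace 2696340101/220106896 and determinant 1500625/880427584
eigenvalues of AᵀA: λ = (tr ± √(tr²−4·det))/2 = 49/4, 30625/220106896
σ_max=√(49/4)=(7/2), σ_min=√(30625/220106896)=(175/14836) → κ = 296.7200

296.7200


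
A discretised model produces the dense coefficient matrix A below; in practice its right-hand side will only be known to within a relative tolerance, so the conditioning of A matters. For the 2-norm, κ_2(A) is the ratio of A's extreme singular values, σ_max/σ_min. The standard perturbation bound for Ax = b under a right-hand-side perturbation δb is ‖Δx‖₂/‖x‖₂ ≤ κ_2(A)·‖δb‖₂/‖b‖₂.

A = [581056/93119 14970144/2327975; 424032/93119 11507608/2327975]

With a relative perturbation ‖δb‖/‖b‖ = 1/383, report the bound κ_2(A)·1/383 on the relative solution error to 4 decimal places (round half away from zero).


form AᵀA = [517429212160/8671148161 2715617205504/43355740805; 2715617205504/43355740805 14261210130496/216778704025] with trace 32338811456/257763025 and determinant 629407744/257763025
eigenvalues of AᵀA: λ = (tr ± √(tr²−4·det))/2 = 3136/25, 200704/10310521
κ_2(A) = √(λ_max/λ_min) = √((3136/25) / (200704/10310521)) = 80.2750
worst-case relative error ≤ 80.2750 × 1/383 = 0.2096

0.2096


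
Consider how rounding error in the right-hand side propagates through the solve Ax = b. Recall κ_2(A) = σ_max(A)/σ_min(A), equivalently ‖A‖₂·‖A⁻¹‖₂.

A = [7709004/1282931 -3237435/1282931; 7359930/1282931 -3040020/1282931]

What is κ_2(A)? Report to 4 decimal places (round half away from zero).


340.3000

M = AᵀA = [10390314852/150545317 -4329253980/150545317; -4329253980/150545317 1803961125/150545317]. tr(M)=938021229/11580409, det(M)=656100/11580409
eigenvalues of AᵀA: λ = (tr ± √(tr²−4·det))/2 = 81, 8100/11580409
κ_2(A) = √(λ_max/λ_min) = √(81 / (8100/11580409)) = 340.3000


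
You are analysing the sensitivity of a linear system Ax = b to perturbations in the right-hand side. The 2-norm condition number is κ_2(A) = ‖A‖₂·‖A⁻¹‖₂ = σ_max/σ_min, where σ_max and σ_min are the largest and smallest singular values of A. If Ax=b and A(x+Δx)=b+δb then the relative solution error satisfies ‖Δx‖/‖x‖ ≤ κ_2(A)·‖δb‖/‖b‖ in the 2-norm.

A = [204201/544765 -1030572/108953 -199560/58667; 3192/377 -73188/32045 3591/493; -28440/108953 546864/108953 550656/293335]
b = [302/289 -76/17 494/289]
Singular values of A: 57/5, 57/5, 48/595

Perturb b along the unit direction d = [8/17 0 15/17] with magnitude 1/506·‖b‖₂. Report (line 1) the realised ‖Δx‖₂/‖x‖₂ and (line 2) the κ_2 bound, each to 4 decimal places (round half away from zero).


from the listed singular values, σ₁ = 57/5, σ_n = 48/595
condition number: (57/5) ÷ (48/595) = 141.3125
bound on ‖Δx‖/‖x‖: κ·ε = 141.3125·1/506 = 0.2793
solve Ax = b  →  x = [-16.8625 -6.8360 16.8436]
‖b‖₂ = 4.8990 and ‖x‖₂ = 24.7948
δb = ε·‖b‖·d = [0.0046 0.0000 0.0085]; solving A·Δx = δb gives ‖Δx‖ = 0.1200
realised ‖Δx‖/‖x‖ = 0.0048
tightness: 0.0048 against a bound of 0.2793 (unrounded ratio ≈ 0.0173)

0.0048
0.2793


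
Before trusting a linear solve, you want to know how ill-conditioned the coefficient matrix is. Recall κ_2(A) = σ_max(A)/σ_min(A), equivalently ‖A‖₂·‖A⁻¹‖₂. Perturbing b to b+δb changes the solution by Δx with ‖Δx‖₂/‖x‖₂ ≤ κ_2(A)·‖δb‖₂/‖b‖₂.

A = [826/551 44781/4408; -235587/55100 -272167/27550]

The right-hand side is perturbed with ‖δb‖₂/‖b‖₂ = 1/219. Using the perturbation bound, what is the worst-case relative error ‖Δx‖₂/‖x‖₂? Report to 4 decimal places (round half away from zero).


M = AᵀA = [74107009/3610000 103730319/1805000; 103730319/1805000 2899565089/14440000]. tr(M)=5113589/23104, det(M)=302934025/369664
char-poly roots: 3481/16 and 87025/23104
κ = σ_max/σ_min = (59/4)/(295/152) = 7.6000
perturbation bound = 7.6000·1/219 = 0.0347

0.0347


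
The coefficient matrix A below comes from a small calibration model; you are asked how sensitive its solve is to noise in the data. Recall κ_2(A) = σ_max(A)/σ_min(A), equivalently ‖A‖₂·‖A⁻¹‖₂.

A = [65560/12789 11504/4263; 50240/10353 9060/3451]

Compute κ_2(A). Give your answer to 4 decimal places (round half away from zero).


AᵀA = [2800552000/56205009 497855360/18735003; 497855360/18735003 88520464/6245001]; tr = 12447184/194481, det = 25600/194481
char-poly roots: 64 and 400/194481
σ_max=√64=8, σ_min=√(400/194481)=(20/441) → κ = 176.4000

176.4000


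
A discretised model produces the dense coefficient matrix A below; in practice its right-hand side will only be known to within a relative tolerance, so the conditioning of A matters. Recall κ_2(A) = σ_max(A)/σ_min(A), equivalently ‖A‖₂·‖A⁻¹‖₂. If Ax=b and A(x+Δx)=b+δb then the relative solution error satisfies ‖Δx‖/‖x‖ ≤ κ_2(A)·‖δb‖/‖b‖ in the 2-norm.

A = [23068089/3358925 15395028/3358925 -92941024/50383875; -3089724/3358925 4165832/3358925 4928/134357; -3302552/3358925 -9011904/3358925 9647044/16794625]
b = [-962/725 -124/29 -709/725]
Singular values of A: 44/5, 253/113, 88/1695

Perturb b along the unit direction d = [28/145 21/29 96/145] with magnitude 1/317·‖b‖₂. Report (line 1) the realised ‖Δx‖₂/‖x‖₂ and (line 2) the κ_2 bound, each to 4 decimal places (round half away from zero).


from the listed singular values, σ₁ = 44/5, σ_n = 88/1695
κ_2(A) = (44/5) / (88/1695) = 169.5000
κ_2(A)·‖δb‖/‖b‖ = 0.5347
solve Ax = b  →  x = [-13.0827 -10.9286 -75.1414]
‖b‖ = 4.5826, ‖x‖ = 77.0507
re-solving with b+δb shifts x by Δx of norm 0.2784
relative error = 0.0036
tightness: 0.0036 against a bound of 0.5347 (unrounded ratio ≈ 0.0068)

0.0036
0.5347
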